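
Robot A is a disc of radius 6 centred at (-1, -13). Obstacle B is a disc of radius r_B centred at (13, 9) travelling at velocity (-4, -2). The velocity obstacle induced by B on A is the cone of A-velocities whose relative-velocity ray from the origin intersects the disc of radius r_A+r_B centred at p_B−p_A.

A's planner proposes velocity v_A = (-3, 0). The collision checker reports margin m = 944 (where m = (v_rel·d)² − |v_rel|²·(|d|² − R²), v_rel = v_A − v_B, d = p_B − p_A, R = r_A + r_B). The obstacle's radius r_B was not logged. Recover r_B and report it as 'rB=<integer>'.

m = 944
d = (14, 22);  v_rel = (1, 2),  |v_rel|² = 5
v_rel×d = (1)·(22) − (2)·(14) = -6
since m = R²·5 − (-6)²:  R² = (36 + 944) / 5 = 196
R = √196 = 14  ⇒  r_B = 14 − 6 = 8

rB=8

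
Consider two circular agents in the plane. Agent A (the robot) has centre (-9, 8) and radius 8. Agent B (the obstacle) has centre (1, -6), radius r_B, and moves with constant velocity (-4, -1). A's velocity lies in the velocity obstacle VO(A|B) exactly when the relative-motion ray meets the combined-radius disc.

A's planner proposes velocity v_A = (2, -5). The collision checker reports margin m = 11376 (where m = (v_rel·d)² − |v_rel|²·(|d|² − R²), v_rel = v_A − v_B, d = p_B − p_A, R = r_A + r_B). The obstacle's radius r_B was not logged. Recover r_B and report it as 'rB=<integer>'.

m = 11376
d = (10, -14);  v_rel = (6, -4),  |v_rel|² = 52
v_rel×d = (6)·(-14) − (-4)·(10) = -44
since m = R²·52 − (-44)²:  R² = (1936 + 11376) / 52 = 256
R = √256 = 16  ⇒  r_B = 16 − 8 = 8

rB=8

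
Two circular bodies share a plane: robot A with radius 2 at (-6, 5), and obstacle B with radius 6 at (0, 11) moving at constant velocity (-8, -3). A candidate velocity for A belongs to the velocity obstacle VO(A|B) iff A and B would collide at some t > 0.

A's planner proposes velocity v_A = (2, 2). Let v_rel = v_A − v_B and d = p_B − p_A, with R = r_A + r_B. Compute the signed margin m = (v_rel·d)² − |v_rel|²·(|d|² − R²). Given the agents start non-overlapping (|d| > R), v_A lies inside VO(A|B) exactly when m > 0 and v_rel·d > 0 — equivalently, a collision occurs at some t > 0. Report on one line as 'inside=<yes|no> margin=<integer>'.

d = (6, 6),  |d|² = 72;  R = 2+6 = 8,  c = 72−8² = 8
v_rel = (10, 5),  |v_rel|² = 125;  v_rel·d = (10)·(6) + (5)·(6) = 90
125·t² − 180·t + 8 = 0  ⇒  m = 90² − 125·8 = 7100
m = 7100 > 0,  v_rel·d = 90 > 0  ⇒  inside

inside=yes margin=7100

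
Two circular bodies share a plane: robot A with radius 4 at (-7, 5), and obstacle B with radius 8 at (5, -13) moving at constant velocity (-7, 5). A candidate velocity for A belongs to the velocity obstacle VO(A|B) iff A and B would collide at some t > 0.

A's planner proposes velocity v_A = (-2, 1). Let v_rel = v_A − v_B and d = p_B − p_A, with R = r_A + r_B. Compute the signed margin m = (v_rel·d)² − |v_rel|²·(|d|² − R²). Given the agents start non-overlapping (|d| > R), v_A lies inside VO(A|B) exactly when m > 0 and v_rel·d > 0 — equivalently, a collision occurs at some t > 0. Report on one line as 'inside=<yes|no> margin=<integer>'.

d = (12, -18),  |d|² = 468;  R = 4+8 = 12,  c = 468−12² = 324
v_rel = (5, -4),  |v_rel|² = 41;  v_rel·d = (5)·(12) + (-4)·(-18) = 132
41·t² − 264·t + 324 = 0  ⇒  m = 132² − 41·324 = 4140
m = 4140 > 0,  v_rel·d = 132 > 0  ⇒  inside

inside=yes margin=4140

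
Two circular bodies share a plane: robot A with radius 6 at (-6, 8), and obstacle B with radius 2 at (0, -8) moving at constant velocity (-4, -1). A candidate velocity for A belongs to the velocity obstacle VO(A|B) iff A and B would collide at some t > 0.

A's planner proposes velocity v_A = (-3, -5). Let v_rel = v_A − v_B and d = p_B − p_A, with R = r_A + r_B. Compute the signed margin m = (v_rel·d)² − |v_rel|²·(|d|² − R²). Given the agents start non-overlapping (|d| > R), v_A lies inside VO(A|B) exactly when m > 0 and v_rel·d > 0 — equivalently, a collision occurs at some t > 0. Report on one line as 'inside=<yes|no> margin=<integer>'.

d = (6, -16),  |d|² = 292;  R = 6+2 = 8,  c = 292−8² = 228
v_rel = (1, -4),  |v_rel|² = 17;  v_rel·d = (1)·(6) + (-4)·(-16) = 70
17·t² − 140·t + 228 = 0  ⇒  m = 70² − 17·228 = 1024
m = 1024 > 0,  v_rel·d = 70 > 0  ⇒  inside

inside=yes margin=1024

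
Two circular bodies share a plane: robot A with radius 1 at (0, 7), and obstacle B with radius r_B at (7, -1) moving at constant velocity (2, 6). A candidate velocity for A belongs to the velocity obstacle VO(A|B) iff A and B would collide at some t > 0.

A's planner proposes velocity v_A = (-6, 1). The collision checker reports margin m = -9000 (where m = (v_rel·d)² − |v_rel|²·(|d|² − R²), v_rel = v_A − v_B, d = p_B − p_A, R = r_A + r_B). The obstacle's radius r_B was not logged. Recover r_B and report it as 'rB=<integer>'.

m = -9000
d = (7, -8);  v_rel = (-8, -5),  |v_rel|² = 89
v_rel×d = (-8)·(-8) − (-5)·(7) = 99
since m = R²·89 − 99²:  R² = (9801 + -9000) / 89 = 9
R = √9 = 3  ⇒  r_B = 3 − 1 = 2

rB=2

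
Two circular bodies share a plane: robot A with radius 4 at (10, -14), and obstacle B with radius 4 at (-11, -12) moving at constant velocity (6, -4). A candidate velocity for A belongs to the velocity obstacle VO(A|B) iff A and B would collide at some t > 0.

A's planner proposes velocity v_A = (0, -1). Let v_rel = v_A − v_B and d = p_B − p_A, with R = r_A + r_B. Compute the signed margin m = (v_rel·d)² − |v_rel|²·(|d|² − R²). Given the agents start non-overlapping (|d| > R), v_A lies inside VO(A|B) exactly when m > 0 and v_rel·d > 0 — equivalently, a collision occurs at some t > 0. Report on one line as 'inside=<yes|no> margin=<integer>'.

d = (-21, 2),  |d|² = 445;  R = 4+4 = 8,  c = 445−8² = 381
v_rel = (-6, 3),  |v_rel|² = 45;  v_rel·d = (-6)·(-21) + (3)·(2) = 132
45·t² − 264·t + 381 = 0  ⇒  m = 132² − 45·381 = 279
m = 279 > 0,  v_rel·d = 132 > 0  ⇒  inside

inside=yes margin=279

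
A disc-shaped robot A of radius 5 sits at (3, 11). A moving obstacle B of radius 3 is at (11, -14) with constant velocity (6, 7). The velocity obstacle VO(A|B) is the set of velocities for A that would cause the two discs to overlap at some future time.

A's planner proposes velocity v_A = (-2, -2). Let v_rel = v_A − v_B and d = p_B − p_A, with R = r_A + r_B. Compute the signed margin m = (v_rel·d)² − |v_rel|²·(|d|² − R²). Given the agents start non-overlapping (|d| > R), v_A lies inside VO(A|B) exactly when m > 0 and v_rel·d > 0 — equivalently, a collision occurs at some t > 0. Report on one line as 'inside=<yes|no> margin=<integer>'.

d = (8, -25),  |d|² = 689;  R = 5+3 = 8,  c = 689−8² = 625
v_rel = (-8, -9),  |v_rel|² = 145;  v_rel·d = (-8)·(8) + (-9)·(-25) = 161
145·t² − 322·t + 625 = 0  ⇒  m = 161² − 145·625 = -64704
m = -64704 < 0,  v_rel·d = 161 > 0  ⇒  outside

inside=no margin=-64704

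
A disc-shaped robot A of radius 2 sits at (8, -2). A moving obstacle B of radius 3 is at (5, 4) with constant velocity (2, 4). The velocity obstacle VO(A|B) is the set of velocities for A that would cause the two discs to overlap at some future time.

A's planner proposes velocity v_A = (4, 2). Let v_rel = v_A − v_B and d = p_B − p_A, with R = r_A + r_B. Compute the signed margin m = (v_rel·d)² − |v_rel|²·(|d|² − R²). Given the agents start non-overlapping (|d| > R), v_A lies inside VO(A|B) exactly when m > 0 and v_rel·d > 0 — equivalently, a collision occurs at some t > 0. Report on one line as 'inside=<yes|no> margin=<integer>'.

d = (-3, 6),  |d|² = 45;  R = 2+3 = 5,  c = 45−5² = 20
v_rel = (2, -2),  |v_rel|² = 8;  v_rel·d = (2)·(-3) + (-2)·(6) = -18
8·t² + 36·t + 20 = 0  ⇒  m = (-18)² − 8·20 = 164
m = 164 > 0,  v_rel·d = -18 < 0  ⇒  outside

inside=no margin=164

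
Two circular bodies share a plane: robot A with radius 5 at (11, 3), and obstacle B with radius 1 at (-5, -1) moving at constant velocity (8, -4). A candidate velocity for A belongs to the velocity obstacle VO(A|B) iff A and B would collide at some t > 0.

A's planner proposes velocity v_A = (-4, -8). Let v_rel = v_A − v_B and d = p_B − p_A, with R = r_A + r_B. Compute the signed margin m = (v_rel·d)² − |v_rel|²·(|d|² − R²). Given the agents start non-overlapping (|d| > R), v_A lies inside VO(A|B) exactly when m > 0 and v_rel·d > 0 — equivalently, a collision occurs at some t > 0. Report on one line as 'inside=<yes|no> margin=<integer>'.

d = (-16, -4),  |d|² = 272;  R = 5+1 = 6,  c = 272−6² = 236
v_rel = (-12, -4),  |v_rel|² = 160;  v_rel·d = (-12)·(-16) + (-4)·(-4) = 208
160·t² − 416·t + 236 = 0  ⇒  m = 208² − 160·236 = 5504
m = 5504 > 0,  v_rel·d = 208 > 0  ⇒  inside

inside=yes margin=5504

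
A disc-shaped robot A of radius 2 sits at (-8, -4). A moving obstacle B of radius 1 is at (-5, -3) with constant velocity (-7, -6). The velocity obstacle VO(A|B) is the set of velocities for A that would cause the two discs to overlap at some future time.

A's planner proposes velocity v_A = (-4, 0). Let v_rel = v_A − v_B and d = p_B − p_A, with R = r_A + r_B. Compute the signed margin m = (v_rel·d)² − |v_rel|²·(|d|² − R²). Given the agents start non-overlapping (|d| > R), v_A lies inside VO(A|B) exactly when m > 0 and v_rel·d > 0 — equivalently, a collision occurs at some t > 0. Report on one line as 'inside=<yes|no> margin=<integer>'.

d = (3, 1),  |d|² = 10;  R = 2+1 = 3,  c = 10−3² = 1
v_rel = (3, 6),  |v_rel|² = 45;  v_rel·d = (3)·(3) + (6)·(1) = 15
45·t² − 30·t + 1 = 0  ⇒  m = 15² − 45·1 = 180
m = 180 > 0,  v_rel·d = 15 > 0  ⇒  inside

inside=yes margin=180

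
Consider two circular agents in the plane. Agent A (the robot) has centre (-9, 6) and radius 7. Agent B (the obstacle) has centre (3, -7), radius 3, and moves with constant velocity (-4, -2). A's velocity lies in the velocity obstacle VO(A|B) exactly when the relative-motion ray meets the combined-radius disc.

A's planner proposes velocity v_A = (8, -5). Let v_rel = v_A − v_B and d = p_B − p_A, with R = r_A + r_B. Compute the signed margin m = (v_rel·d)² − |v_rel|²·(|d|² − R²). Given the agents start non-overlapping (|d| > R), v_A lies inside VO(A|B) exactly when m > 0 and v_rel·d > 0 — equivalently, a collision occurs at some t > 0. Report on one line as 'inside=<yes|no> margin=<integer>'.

d = (12, -13),  |d|² = 313;  R = 7+3 = 10,  c = 313−10² = 213
v_rel = (12, -3),  |v_rel|² = 153;  v_rel·d = (12)·(12) + (-3)·(-13) = 183
153·t² − 366·t + 213 = 0  ⇒  m = 183² − 153·213 = 900
m = 900 > 0,  v_rel·d = 183 > 0  ⇒  inside

inside=yes margin=900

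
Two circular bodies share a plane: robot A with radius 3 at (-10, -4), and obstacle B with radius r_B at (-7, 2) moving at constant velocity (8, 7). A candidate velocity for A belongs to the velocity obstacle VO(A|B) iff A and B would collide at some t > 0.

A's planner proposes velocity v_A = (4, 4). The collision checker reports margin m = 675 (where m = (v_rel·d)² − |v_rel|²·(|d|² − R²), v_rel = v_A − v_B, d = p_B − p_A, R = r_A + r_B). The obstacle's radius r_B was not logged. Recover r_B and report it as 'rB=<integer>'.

m = 675
d = (3, 6);  v_rel = (-4, -3),  |v_rel|² = 25
v_rel×d = (-4)·(6) − (-3)·(3) = -15
since m = R²·25 − (-15)²:  R² = (225 + 675) / 25 = 36
R = √36 = 6  ⇒  r_B = 6 − 3 = 3

rB=3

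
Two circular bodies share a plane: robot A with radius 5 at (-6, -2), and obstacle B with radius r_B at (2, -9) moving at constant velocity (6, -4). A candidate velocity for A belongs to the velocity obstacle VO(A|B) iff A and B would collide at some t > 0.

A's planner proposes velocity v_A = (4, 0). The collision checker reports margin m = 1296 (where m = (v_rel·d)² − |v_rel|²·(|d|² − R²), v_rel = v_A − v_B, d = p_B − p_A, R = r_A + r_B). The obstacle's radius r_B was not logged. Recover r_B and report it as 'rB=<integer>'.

m = 1296
d = (8, -7);  v_rel = (-2, 4),  |v_rel|² = 20
v_rel×d = (-2)·(-7) − (4)·(8) = -18
since m = R²·20 − (-18)²:  R² = (324 + 1296) / 20 = 81
R = √81 = 9  ⇒  r_B = 9 − 5 = 4

rB=4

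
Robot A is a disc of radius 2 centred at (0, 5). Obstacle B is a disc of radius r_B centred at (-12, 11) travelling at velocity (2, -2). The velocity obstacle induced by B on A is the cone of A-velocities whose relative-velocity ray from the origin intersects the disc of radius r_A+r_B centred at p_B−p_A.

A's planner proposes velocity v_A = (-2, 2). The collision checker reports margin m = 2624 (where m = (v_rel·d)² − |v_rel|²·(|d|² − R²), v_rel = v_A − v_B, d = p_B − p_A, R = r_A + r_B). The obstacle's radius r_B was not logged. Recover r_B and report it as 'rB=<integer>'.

m = 2624
d = (-12, 6);  v_rel = (-4, 4),  |v_rel|² = 32
v_rel×d = (-4)·(6) − (4)·(-12) = 24
since m = R²·32 − 24²:  R² = (576 + 2624) / 32 = 100
R = √100 = 10  ⇒  r_B = 10 − 2 = 8

rB=8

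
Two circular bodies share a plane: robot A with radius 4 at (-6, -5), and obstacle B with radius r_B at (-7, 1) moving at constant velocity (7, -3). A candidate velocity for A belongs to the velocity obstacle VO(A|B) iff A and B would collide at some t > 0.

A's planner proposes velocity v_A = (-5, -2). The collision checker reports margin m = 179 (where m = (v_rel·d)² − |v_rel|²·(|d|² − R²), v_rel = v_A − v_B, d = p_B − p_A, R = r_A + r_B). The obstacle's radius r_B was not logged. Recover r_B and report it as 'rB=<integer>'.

m = 179
d = (-1, 6);  v_rel = (-12, 1),  |v_rel|² = 145
v_rel×d = (-12)·(6) − (1)·(-1) = -71
since m = R²·145 − (-71)²:  R² = (5041 + 179) / 145 = 36
R = √36 = 6  ⇒  r_B = 6 − 4 = 2

rB=2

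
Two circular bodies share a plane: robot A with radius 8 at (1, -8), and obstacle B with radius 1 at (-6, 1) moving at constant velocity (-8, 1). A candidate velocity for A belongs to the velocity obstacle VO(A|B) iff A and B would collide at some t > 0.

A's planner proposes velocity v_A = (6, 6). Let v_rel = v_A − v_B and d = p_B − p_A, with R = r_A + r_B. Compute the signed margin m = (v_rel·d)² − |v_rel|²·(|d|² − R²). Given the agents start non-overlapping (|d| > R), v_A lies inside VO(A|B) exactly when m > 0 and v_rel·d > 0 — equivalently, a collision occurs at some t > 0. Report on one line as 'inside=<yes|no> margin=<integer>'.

d = (-7, 9),  |d|² = 130;  R = 8+1 = 9,  c = 130−9² = 49
v_rel = (14, 5),  |v_rel|² = 221;  v_rel·d = (14)·(-7) + (5)·(9) = -53
221·t² + 106·t + 49 = 0  ⇒  m = (-53)² − 221·49 = -8020
m = -8020 < 0,  v_rel·d = -53 < 0  ⇒  outside

inside=no margin=-8020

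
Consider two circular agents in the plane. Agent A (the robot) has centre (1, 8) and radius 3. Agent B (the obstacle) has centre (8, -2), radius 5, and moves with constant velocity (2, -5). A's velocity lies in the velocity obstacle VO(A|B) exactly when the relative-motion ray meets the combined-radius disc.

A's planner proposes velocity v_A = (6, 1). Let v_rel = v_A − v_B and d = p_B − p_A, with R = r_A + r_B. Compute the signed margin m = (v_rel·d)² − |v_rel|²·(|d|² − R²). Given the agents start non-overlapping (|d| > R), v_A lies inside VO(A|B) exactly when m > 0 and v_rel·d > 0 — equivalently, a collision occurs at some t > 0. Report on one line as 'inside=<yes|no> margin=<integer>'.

d = (7, -10),  |d|² = 149;  R = 3+5 = 8,  c = 149−8² = 85
v_rel = (4, 6),  |v_rel|² = 52;  v_rel·d = (4)·(7) + (6)·(-10) = -32
52·t² + 64·t + 85 = 0  ⇒  m = (-32)² − 52·85 = -3396
m = -3396 < 0,  v_rel·d = -32 < 0  ⇒  outside

inside=no margin=-3396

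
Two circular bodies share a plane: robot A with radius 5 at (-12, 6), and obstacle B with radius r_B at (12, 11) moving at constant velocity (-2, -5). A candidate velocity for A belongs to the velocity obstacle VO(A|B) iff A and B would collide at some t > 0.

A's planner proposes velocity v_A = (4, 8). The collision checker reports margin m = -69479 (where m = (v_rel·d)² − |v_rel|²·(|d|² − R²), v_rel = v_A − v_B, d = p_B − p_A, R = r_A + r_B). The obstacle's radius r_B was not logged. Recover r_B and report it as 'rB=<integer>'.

m = -69479
d = (24, 5);  v_rel = (6, 13),  |v_rel|² = 205
v_rel×d = (6)·(5) − (13)·(24) = -282
since m = R²·205 − (-282)²:  R² = (79524 + -69479) / 205 = 49
R = √49 = 7  ⇒  r_B = 7 − 5 = 2

rB=2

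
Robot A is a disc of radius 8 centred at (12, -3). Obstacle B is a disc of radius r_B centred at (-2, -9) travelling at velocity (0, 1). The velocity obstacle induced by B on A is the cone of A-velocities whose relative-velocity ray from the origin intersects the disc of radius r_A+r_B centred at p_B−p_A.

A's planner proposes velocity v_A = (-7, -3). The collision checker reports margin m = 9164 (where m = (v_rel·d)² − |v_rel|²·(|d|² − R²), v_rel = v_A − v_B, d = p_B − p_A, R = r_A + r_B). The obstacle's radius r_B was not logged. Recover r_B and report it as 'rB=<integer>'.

m = 9164
d = (-14, -6);  v_rel = (-7, -4),  |v_rel|² = 65
v_rel×d = (-7)·(-6) − (-4)·(-14) = -14
since m = R²·65 − (-14)²:  R² = (196 + 9164) / 65 = 144
R = √144 = 12  ⇒  r_B = 12 − 8 = 4

rB=4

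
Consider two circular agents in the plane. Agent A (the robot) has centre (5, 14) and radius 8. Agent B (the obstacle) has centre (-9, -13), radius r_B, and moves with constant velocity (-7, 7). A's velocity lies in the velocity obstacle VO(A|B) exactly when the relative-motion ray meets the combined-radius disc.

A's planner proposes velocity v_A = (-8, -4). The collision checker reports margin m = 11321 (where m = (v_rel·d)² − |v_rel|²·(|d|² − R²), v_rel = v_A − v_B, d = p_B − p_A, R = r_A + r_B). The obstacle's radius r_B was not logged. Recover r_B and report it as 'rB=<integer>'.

m = 11321
d = (-14, -27);  v_rel = (-1, -11),  |v_rel|² = 122
v_rel×d = (-1)·(-27) − (-11)·(-14) = -127
since m = R²·122 − (-127)²:  R² = (16129 + 11321) / 122 = 225
R = √225 = 15  ⇒  r_B = 15 − 8 = 7

rB=7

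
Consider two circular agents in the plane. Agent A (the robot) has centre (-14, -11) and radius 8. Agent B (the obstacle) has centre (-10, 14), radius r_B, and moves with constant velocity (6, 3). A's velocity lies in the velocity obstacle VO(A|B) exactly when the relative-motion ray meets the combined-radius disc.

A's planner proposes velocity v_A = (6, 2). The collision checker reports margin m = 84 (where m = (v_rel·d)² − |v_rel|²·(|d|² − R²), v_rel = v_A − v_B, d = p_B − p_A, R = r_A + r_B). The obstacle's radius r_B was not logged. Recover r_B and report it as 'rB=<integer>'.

m = 84
d = (4, 25);  v_rel = (0, -1),  |v_rel|² = 1
v_rel×d = (0)·(25) − (-1)·(4) = 4
since m = R²·1 − 4²:  R² = (16 + 84) / 1 = 100
R = √100 = 10  ⇒  r_B = 10 − 8 = 2

rB=2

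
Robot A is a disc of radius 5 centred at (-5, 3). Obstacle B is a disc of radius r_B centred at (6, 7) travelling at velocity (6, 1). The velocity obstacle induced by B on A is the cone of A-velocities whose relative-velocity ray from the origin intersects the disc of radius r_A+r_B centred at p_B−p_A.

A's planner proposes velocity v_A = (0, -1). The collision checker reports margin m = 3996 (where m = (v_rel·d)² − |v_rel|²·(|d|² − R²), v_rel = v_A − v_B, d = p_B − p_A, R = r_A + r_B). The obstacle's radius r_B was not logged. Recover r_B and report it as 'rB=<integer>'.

m = 3996
d = (11, 4);  v_rel = (-6, -2),  |v_rel|² = 40
v_rel×d = (-6)·(4) − (-2)·(11) = -2
since m = R²·40 − (-2)²:  R² = (4 + 3996) / 40 = 100
R = √100 = 10  ⇒  r_B = 10 − 5 = 5

rB=5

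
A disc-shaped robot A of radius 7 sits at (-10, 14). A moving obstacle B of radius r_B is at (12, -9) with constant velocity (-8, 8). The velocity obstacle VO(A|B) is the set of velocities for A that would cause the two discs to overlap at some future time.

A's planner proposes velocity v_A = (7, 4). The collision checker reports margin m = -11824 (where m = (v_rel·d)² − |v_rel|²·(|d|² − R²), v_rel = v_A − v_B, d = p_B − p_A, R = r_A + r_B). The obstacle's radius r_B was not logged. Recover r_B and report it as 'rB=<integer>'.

m = -11824
d = (22, -23);  v_rel = (15, -4),  |v_rel|² = 241
v_rel×d = (15)·(-23) − (-4)·(22) = -257
since m = R²·241 − (-257)²:  R² = (66049 + -11824) / 241 = 225
R = √225 = 15  ⇒  r_B = 15 − 7 = 8

rB=8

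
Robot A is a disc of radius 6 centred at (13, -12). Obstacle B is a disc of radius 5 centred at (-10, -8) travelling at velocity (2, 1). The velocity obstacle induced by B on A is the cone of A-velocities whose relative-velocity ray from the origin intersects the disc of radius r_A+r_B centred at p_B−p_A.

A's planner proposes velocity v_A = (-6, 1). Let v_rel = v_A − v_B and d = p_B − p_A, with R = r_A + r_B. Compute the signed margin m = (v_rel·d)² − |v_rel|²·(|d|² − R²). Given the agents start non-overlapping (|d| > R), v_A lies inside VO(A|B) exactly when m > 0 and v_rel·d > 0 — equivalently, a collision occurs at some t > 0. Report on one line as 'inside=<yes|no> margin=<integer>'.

d = (-23, 4),  |d|² = 545;  R = 6+5 = 11,  c = 545−11² = 424
v_rel = (-8, 0),  |v_rel|² = 64;  v_rel·d = (-8)·(-23) + (0)·(4) = 184
64·t² − 368·t + 424 = 0  ⇒  m = 184² − 64·424 = 6720
m = 6720 > 0,  v_rel·d = 184 > 0  ⇒  inside

inside=yes margin=6720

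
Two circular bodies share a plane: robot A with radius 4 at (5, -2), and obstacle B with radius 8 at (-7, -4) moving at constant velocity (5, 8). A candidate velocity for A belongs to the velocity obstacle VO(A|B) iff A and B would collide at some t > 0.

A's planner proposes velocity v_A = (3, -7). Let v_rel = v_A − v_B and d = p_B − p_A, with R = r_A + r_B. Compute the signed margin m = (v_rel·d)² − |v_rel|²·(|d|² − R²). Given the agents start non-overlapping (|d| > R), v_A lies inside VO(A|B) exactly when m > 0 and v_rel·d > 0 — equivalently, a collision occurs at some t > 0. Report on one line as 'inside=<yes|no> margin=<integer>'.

d = (-12, -2),  |d|² = 148;  R = 4+8 = 12,  c = 148−12² = 4
v_rel = (-2, -15),  |v_rel|² = 229;  v_rel·d = (-2)·(-12) + (-15)·(-2) = 54
229·t² − 108·t + 4 = 0  ⇒  m = 54² − 229·4 = 2000
m = 2000 > 0,  v_rel·d = 54 > 0  ⇒  inside

inside=yes margin=2000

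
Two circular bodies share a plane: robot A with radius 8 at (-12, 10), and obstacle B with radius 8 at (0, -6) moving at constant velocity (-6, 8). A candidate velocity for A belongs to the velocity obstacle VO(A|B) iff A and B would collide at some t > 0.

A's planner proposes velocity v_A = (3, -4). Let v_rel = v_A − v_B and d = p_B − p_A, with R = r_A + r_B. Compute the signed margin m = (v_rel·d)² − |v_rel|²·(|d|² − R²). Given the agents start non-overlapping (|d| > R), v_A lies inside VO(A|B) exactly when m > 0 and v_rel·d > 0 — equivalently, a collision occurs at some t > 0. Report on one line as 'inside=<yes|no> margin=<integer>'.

d = (12, -16),  |d|² = 400;  R = 8+8 = 16,  c = 400−16² = 144
v_rel = (9, -12),  |v_rel|² = 225;  v_rel·d = (9)·(12) + (-12)·(-16) = 300
225·t² − 600·t + 144 = 0  ⇒  m = 300² − 225·144 = 57600
m = 57600 > 0,  v_rel·d = 300 > 0  ⇒  inside

inside=yes margin=57600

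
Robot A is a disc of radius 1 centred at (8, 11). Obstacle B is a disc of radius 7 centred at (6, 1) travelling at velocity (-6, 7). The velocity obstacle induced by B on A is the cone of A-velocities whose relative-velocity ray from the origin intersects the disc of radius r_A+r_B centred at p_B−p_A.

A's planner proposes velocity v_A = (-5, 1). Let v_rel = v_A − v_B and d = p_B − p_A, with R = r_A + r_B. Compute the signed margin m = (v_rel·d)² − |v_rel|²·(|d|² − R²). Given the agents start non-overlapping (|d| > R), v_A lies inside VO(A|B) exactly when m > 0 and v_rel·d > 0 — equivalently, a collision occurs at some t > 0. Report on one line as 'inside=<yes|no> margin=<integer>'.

d = (-2, -10),  |d|² = 104;  R = 1+7 = 8,  c = 104−8² = 40
v_rel = (1, -6),  |v_rel|² = 37;  v_rel·d = (1)·(-2) + (-6)·(-10) = 58
37·t² − 116·t + 40 = 0  ⇒  m = 58² − 37·40 = 1884
m = 1884 > 0,  v_rel·d = 58 > 0  ⇒  inside

inside=yes margin=1884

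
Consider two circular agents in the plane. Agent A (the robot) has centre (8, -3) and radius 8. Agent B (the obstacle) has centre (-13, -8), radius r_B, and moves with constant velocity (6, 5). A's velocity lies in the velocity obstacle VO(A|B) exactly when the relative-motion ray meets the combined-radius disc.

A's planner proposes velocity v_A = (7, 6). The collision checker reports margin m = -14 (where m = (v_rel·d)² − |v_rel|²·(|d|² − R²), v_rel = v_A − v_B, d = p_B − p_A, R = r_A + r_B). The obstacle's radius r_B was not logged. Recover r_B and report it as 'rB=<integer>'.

m = -14
d = (-21, -5);  v_rel = (1, 1),  |v_rel|² = 2
v_rel×d = (1)·(-5) − (1)·(-21) = 16
since m = R²·2 − 16²:  R² = (256 + -14) / 2 = 121
R = √121 = 11  ⇒  r_B = 11 − 8 = 3

rB=3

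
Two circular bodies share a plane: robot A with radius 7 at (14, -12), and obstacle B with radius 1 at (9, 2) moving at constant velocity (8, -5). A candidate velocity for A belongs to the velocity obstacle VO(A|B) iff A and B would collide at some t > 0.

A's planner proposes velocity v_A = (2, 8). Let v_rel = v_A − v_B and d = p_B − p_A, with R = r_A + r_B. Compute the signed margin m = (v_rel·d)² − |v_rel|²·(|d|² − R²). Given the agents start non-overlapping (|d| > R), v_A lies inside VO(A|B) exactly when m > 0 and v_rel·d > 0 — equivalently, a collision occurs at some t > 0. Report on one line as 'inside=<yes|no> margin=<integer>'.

d = (-5, 14),  |d|² = 221;  R = 7+1 = 8,  c = 221−8² = 157
v_rel = (-6, 13),  |v_rel|² = 205;  v_rel·d = (-6)·(-5) + (13)·(14) = 212
205·t² − 424·t + 157 = 0  ⇒  m = 212² − 205·157 = 12759
m = 12759 > 0,  v_rel·d = 212 > 0  ⇒  inside

inside=yes margin=12759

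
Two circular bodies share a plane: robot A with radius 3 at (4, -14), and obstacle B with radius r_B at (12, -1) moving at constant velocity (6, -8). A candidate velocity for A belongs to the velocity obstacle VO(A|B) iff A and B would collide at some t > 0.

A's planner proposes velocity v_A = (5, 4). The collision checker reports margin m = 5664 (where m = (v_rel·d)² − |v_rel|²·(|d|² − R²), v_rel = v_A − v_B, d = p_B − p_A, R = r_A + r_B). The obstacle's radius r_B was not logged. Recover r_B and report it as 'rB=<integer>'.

m = 5664
d = (8, 13);  v_rel = (-1, 12),  |v_rel|² = 145
v_rel×d = (-1)·(13) − (12)·(8) = -109
since m = R²·145 − (-109)²:  R² = (11881 + 5664) / 145 = 121
R = √121 = 11  ⇒  r_B = 11 − 3 = 8

rB=8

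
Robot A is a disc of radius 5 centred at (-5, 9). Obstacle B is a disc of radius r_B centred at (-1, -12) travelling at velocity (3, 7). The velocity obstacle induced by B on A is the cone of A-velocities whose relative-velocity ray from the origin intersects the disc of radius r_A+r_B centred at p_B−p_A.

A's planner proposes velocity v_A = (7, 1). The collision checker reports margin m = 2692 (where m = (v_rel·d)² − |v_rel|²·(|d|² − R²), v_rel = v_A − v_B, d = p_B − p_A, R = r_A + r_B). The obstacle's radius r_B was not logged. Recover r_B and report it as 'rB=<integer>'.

m = 2692
d = (4, -21);  v_rel = (4, -6),  |v_rel|² = 52
v_rel×d = (4)·(-21) − (-6)·(4) = -60
since m = R²·52 − (-60)²:  R² = (3600 + 2692) / 52 = 121
R = √121 = 11  ⇒  r_B = 11 − 5 = 6

rB=6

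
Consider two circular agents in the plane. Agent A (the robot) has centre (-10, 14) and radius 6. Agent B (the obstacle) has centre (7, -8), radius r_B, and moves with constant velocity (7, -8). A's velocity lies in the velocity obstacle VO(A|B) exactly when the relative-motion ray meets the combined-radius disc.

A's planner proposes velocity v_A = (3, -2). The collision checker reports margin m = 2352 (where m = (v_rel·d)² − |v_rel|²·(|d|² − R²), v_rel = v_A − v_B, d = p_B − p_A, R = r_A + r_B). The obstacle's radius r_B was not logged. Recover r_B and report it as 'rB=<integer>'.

m = 2352
d = (17, -22);  v_rel = (-4, 6),  |v_rel|² = 52
v_rel×d = (-4)·(-22) − (6)·(17) = -14
since m = R²·52 − (-14)²:  R² = (196 + 2352) / 52 = 49
R = √49 = 7  ⇒  r_B = 7 − 6 = 1

rB=1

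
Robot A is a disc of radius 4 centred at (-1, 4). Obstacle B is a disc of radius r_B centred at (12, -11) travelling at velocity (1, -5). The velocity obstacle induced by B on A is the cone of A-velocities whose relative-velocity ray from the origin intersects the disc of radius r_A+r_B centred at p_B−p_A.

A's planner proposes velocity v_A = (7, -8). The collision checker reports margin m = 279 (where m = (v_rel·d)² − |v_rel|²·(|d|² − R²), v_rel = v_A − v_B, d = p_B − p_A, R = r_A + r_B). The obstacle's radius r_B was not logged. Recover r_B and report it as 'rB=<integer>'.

m = 279
d = (13, -15);  v_rel = (6, -3),  |v_rel|² = 45
v_rel×d = (6)·(-15) − (-3)·(13) = -51
since m = R²·45 − (-51)²:  R² = (2601 + 279) / 45 = 64
R = √64 = 8  ⇒  r_B = 8 − 4 = 4

rB=4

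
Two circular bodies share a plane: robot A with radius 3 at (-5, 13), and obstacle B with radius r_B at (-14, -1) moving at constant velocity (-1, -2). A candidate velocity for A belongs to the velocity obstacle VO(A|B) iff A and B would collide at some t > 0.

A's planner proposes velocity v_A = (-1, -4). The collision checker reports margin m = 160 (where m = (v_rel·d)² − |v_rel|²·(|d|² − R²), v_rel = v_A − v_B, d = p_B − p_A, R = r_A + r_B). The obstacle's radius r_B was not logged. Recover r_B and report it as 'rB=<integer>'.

m = 160
d = (-9, -14);  v_rel = (0, -2),  |v_rel|² = 4
v_rel×d = (0)·(-14) − (-2)·(-9) = -18
since m = R²·4 − (-18)²:  R² = (324 + 160) / 4 = 121
R = √121 = 11  ⇒  r_B = 11 − 3 = 8

rB=8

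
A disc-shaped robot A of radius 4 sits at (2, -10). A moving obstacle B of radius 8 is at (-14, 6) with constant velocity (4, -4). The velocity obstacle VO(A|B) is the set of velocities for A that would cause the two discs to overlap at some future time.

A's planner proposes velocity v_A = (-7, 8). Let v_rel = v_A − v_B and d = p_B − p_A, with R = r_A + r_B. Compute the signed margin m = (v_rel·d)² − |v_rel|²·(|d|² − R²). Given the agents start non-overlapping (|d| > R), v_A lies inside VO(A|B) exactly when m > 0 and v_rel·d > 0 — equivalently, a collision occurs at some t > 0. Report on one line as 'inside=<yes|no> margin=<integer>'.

d = (-16, 16),  |d|² = 512;  R = 4+8 = 12,  c = 512−12² = 368
v_rel = (-11, 12),  |v_rel|² = 265;  v_rel·d = (-11)·(-16) + (12)·(16) = 368
265·t² − 736·t + 368 = 0  ⇒  m = 368² − 265·368 = 37904
m = 37904 > 0,  v_rel·d = 368 > 0  ⇒  inside

inside=yes margin=37904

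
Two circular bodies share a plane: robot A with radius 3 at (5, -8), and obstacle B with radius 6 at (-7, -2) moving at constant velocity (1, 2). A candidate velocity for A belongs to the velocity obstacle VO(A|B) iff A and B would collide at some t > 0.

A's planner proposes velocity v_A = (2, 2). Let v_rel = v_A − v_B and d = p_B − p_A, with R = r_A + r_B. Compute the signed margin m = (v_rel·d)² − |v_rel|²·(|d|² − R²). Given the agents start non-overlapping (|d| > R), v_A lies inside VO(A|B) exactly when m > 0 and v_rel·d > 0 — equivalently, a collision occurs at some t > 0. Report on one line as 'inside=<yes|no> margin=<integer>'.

d = (-12, 6),  |d|² = 180;  R = 3+6 = 9,  c = 180−9² = 99
v_rel = (1, 0),  |v_rel|² = 1;  v_rel·d = (1)·(-12) + (0)·(6) = -12
1·t² + 24·t + 99 = 0  ⇒  m = (-12)² − 1·99 = 45
m = 45 > 0,  v_rel·d = -12 < 0  ⇒  outside

inside=no margin=45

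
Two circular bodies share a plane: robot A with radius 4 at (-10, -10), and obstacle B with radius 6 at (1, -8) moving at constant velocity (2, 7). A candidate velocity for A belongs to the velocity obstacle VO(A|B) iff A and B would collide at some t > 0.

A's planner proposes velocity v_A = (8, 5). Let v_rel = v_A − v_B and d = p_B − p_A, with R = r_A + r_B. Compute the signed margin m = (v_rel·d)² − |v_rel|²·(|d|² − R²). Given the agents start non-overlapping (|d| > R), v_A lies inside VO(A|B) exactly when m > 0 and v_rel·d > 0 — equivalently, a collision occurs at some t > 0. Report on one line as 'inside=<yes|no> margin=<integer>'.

d = (11, 2),  |d|² = 125;  R = 4+6 = 10,  c = 125−10² = 25
v_rel = (6, -2),  |v_rel|² = 40;  v_rel·d = (6)·(11) + (-2)·(2) = 62
40·t² − 124·t + 25 = 0  ⇒  m = 62² − 40·25 = 2844
m = 2844 > 0,  v_rel·d = 62 > 0  ⇒  inside

inside=yes margin=2844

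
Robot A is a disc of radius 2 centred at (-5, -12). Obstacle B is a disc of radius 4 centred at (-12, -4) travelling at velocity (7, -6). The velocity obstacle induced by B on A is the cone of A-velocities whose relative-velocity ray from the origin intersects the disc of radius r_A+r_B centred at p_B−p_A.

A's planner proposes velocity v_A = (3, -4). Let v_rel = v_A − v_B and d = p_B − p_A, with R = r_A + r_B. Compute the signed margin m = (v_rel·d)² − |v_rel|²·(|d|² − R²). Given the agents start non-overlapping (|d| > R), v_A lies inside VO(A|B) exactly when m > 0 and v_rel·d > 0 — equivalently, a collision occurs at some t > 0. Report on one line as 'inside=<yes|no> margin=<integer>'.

d = (-7, 8),  |d|² = 113;  R = 2+4 = 6,  c = 113−6² = 77
v_rel = (-4, 2),  |v_rel|² = 20;  v_rel·d = (-4)·(-7) + (2)·(8) = 44
20·t² − 88·t + 77 = 0  ⇒  m = 44² − 20·77 = 396
m = 396 > 0,  v_rel·d = 44 > 0  ⇒  inside

inside=yes margin=396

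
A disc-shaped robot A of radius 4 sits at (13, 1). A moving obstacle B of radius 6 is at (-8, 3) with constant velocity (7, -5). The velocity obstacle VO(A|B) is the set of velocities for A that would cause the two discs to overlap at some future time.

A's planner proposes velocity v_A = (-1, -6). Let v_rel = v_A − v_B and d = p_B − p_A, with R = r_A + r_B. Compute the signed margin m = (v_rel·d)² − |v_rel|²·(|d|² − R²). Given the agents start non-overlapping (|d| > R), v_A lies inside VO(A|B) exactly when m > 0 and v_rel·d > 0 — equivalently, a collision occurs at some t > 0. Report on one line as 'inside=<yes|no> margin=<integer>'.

d = (-21, 2),  |d|² = 445;  R = 4+6 = 10,  c = 445−10² = 345
v_rel = (-8, -1),  |v_rel|² = 65;  v_rel·d = (-8)·(-21) + (-1)·(2) = 166
65·t² − 332·t + 345 = 0  ⇒  m = 166² − 65·345 = 5131
m = 5131 > 0,  v_rel·d = 166 > 0  ⇒  inside

inside=yes margin=5131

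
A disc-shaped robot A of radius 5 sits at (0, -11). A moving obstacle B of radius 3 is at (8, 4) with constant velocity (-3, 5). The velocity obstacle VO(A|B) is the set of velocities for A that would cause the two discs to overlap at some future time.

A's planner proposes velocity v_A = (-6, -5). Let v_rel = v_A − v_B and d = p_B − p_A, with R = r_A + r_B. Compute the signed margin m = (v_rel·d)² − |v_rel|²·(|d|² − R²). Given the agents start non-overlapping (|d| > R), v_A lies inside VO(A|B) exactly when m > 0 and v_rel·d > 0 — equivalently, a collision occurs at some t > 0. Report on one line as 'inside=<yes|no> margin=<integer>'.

d = (8, 15),  |d|² = 289;  R = 5+3 = 8,  c = 289−8² = 225
v_rel = (-3, -10),  |v_rel|² = 109;  v_rel·d = (-3)·(8) + (-10)·(15) = -174
109·t² + 348·t + 225 = 0  ⇒  m = (-174)² − 109·225 = 5751
m = 5751 > 0,  v_rel·d = -174 < 0  ⇒  outside

inside=no margin=5751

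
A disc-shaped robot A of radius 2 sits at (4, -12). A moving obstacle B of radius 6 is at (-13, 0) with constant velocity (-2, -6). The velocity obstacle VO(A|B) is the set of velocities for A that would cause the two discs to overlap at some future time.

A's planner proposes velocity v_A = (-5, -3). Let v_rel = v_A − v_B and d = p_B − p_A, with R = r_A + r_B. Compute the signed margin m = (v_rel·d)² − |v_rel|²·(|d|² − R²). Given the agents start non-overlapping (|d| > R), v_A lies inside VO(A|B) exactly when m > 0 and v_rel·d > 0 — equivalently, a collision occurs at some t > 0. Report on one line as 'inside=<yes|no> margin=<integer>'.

d = (-17, 12),  |d|² = 433;  R = 2+6 = 8,  c = 433−8² = 369
v_rel = (-3, 3),  |v_rel|² = 18;  v_rel·d = (-3)·(-17) + (3)·(12) = 87
18·t² − 174·t + 369 = 0  ⇒  m = 87² − 18·369 = 927
m = 927 > 0,  v_rel·d = 87 > 0  ⇒  inside

inside=yes margin=927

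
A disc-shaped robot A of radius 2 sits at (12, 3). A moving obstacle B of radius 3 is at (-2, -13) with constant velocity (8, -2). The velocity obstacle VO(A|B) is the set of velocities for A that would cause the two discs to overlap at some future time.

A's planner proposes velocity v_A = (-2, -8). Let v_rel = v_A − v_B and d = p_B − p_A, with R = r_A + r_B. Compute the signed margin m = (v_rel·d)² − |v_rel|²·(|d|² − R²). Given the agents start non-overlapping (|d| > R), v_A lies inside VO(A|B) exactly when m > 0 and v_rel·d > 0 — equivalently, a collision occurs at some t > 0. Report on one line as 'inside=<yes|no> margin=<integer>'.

d = (-14, -16),  |d|² = 452;  R = 2+3 = 5,  c = 452−5² = 427
v_rel = (-10, -6),  |v_rel|² = 136;  v_rel·d = (-10)·(-14) + (-6)·(-16) = 236
136·t² − 472·t + 427 = 0  ⇒  m = 236² − 136·427 = -2376
m = -2376 < 0,  v_rel·d = 236 > 0  ⇒  outside

inside=no margin=-2376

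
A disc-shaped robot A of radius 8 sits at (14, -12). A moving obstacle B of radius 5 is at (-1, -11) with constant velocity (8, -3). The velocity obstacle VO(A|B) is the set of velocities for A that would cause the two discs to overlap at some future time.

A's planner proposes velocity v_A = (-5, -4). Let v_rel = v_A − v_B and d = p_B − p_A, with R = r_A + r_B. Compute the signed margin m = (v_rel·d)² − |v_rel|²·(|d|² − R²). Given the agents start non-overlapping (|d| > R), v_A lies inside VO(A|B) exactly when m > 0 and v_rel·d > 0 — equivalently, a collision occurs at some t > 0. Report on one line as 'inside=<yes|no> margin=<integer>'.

d = (-15, 1),  |d|² = 226;  R = 8+5 = 13,  c = 226−13² = 57
v_rel = (-13, -1),  |v_rel|² = 170;  v_rel·d = (-13)·(-15) + (-1)·(1) = 194
170·t² − 388·t + 57 = 0  ⇒  m = 194² − 170·57 = 27946
m = 27946 > 0,  v_rel·d = 194 > 0  ⇒  inside

inside=yes margin=27946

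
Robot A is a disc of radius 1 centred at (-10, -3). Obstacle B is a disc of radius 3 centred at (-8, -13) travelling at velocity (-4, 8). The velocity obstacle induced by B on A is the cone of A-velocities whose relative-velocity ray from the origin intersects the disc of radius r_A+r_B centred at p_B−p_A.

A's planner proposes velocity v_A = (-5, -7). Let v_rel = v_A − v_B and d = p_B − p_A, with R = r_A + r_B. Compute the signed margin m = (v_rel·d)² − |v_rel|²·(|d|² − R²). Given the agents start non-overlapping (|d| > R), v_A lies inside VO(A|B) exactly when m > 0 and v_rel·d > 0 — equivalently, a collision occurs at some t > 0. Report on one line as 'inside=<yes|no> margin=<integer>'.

d = (2, -10),  |d|² = 104;  R = 1+3 = 4,  c = 104−4² = 88
v_rel = (-1, -15),  |v_rel|² = 226;  v_rel·d = (-1)·(2) + (-15)·(-10) = 148
226·t² − 296·t + 88 = 0  ⇒  m = 148² − 226·88 = 2016
m = 2016 > 0,  v_rel·d = 148 > 0  ⇒  inside

inside=yes margin=2016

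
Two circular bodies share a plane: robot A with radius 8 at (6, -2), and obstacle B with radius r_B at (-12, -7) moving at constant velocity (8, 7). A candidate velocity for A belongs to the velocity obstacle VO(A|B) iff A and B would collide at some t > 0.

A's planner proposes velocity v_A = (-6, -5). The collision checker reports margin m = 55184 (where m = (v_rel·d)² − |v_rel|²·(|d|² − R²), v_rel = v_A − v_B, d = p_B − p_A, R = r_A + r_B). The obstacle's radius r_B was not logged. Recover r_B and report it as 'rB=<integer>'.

m = 55184
d = (-18, -5);  v_rel = (-14, -12),  |v_rel|² = 340
v_rel×d = (-14)·(-5) − (-12)·(-18) = -146
since m = R²·340 − (-146)²:  R² = (21316 + 55184) / 340 = 225
R = √225 = 15  ⇒  r_B = 15 − 8 = 7

rB=7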